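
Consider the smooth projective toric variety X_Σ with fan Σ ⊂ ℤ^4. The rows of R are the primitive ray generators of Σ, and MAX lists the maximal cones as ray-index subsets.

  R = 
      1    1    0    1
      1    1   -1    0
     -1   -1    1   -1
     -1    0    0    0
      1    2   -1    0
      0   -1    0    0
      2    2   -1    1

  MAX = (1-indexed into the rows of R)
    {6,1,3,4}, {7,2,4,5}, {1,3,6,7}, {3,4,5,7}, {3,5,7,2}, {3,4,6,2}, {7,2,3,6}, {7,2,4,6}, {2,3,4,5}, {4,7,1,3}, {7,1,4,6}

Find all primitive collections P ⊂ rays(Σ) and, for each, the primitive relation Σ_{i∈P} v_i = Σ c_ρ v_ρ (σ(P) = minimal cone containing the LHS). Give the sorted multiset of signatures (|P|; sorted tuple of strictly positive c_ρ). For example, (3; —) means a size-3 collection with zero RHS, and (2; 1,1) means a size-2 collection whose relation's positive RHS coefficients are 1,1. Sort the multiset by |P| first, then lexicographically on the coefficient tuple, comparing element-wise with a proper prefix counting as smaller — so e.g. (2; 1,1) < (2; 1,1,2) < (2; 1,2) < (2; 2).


|primitive collections| = 5. Relations:

  • {1,2}:  v_{1} + v_{2} = v_{7} ; sig = (2; 1)
  • {5,6}:  v_{5} + v_{6} = v_{2} ; sig = (2; 1)
  • {1,5}:  v_{1} + v_{5} = v_{3} + v_{4} + 2·v_{7} ; sig = (2; 1,1,2)
  • {3,4,6,7}:  v_{3} + v_{4} + v_{6} + v_{7} = 0 ; sig = (4; —)
  • {2,3,4,7}:  v_{2} + v_{3} + v_{4} + v_{7} = v_{5} ; sig = (4; 1)

Sorted signature multiset PRS(X):
    |P|=2: 3 collections, coeffs (1), (1), (1,1,2)
    |P|=4: 2 collections, coeffs (), (1)


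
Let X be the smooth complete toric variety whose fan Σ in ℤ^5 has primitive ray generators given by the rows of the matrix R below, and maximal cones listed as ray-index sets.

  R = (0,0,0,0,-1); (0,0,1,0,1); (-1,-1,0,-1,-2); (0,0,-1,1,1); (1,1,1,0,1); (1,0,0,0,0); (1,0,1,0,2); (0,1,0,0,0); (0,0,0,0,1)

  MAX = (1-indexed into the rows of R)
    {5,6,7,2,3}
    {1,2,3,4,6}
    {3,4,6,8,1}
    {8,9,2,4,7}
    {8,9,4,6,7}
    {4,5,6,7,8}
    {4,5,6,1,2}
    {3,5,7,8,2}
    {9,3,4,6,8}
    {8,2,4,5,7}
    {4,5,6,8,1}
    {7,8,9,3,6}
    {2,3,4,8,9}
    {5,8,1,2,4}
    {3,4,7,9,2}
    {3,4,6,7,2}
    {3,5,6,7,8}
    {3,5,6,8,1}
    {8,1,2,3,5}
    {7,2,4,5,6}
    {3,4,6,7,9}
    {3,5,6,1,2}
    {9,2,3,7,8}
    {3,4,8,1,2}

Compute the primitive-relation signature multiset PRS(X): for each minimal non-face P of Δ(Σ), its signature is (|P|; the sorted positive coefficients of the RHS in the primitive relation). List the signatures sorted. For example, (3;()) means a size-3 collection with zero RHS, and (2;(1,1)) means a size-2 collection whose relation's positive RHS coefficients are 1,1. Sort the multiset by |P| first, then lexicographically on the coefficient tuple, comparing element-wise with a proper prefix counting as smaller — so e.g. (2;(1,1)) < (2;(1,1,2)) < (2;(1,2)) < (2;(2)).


Δ(Σ) — 9 vertices, 7 min non-faces:

  P={1,9}:  v_{1} + v_{9} = 0  →  sig = (2;())
  P={1,7}:  v_{1} + v_{7} = v_{2} + v_{6}  →  sig = (2;(1,1))
  P={5,9}:  v_{5} + v_{9} = v_{7} + v_{8}  →  sig = (2;(1,1))
  P={3,4,5}:  v_{3} + v_{4} + v_{5} = 0  →  sig = (3;())
  P={2,6,8}:  v_{2} + v_{6} + v_{8} = v_{5}  →  sig = (3;(1))
  P={2,6,9}:  v_{2} + v_{6} + v_{9} = v_{7}  →  sig = (3;(1))
  P={3,4,7,8}:  v_{3} + v_{4} + v_{7} + v_{8} = v_{9}  →  sig = (4;(1))

Sorted signature multiset PRS(X):
    |P|=2: 3 collections, coeffs (), (1,1), (1,1)
    |P|=3: 3 collections, coeffs (), (1), (1)
    |P|=4: 1 collection, coeffs (1)


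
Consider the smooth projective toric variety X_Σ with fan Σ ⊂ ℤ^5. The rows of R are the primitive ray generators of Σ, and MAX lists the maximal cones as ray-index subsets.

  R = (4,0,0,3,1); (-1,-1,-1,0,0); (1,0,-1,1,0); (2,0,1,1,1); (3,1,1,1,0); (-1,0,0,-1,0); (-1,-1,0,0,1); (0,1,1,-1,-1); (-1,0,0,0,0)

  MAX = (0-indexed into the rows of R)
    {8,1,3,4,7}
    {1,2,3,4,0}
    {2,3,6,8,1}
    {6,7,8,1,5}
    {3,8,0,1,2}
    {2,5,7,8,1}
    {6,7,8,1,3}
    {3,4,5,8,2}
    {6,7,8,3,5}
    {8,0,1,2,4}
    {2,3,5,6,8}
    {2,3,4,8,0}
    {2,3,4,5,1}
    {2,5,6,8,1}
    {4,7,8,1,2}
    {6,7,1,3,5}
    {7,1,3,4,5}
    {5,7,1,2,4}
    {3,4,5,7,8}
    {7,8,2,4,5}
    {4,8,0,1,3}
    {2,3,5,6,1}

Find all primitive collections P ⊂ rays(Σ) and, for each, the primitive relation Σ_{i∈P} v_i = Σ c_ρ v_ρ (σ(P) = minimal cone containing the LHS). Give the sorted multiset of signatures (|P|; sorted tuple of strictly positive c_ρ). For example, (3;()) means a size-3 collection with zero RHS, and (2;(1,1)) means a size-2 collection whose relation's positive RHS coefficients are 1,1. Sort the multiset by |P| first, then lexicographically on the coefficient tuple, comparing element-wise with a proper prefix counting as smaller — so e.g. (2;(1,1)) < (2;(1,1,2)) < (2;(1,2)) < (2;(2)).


Minimal non-faces — 9 found among 9 rays, 22 max cones:

  P={4,6}:  v_{4} + v_{6} = v_{3}  ⟹  sig = (2;(1))
  P={0,5}:  v_{0} + v_{5} = v_{2} + v_{3}  ⟹  sig = (2;(1,1))
  P={0,6}:  v_{0} + v_{6} = v_{1} + v_{2} + 2·v_{3} + v_{8}  ⟹  sig = (2;(1,1,1,2))
  P={0,7}:  v_{0} + v_{7} = v_{1} + 2·v_{4} + v_{8}  ⟹  sig = (2;(1,1,2))
  P={2,6,7}:  v_{2} + v_{6} + v_{7} = 0  ⟹  sig = (3;())
  P={2,3,7}:  v_{2} + v_{3} + v_{7} = v_{4}  ⟹  sig = (3;(1))
  P={1,4,5,8}:  v_{1} + v_{4} + v_{5} + v_{8} = 0  ⟹  sig = (4;())
  P={1,3,5,8}:  v_{1} + v_{3} + v_{5} + v_{8} = v_{6}  ⟹  sig = (4;(1))
  P={1,2,3,4,8}:  v_{1} + v_{2} + v_{3} + v_{4} + v_{8} = v_{0}  ⟹  sig = (5;(1))

Signatures (|P|; sorted positive RHS coefficients), sorted:
{ (2;(1)),  (2;(1,1)),  (2;(1,1,1,2)),  (2;(1,1,2)),  (3;()),  (3;(1)),  (4;()),  (4;(1)),  (5;(1)) }


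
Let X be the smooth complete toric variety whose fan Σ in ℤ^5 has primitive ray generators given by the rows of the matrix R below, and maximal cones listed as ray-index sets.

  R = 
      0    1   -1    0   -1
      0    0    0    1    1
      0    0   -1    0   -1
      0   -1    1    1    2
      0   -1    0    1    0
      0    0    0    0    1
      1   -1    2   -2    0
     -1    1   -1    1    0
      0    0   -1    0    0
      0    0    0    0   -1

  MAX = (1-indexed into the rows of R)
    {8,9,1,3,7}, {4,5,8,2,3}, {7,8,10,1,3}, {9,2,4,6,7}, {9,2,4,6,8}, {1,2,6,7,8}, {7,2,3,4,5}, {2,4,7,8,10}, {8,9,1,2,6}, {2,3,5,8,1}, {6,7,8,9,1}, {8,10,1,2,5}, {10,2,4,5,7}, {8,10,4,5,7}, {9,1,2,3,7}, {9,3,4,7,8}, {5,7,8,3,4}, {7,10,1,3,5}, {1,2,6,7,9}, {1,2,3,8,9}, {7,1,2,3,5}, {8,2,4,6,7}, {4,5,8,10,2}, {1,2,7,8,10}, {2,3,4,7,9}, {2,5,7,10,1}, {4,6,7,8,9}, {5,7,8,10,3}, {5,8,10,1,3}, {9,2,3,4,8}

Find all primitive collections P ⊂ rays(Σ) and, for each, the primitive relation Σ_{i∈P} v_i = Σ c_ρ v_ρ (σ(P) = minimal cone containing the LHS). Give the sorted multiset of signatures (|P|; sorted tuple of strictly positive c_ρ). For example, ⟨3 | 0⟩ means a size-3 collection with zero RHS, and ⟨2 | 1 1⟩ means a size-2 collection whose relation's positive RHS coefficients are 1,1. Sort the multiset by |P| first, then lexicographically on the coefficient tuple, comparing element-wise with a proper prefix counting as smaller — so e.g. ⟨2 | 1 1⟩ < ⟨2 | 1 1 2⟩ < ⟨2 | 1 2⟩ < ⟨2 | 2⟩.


Δ(Σ) — 10 vertices, 12 min non-faces:

  P={6,10}:  v_{6} + v_{10} = 0  →  sig = ⟨2 | 0⟩
  P={1,4}:  v_{1} + v_{4} = v_{2}  →  sig = ⟨2 | 1⟩
  P={3,6}:  v_{3} + v_{6} = v_{9}  →  sig = ⟨2 | 1⟩
  P={9,10}:  v_{9} + v_{10} = v_{3}  →  sig = ⟨2 | 1⟩
  P={5,6}:  v_{5} + v_{6} = v_{3} + v_{4}  →  sig = ⟨2 | 1 1⟩
  P={5,9}:  v_{5} + v_{9} = 2·v_{3} + v_{4}  →  sig = ⟨2 | 1 2⟩
  P={3,4,10}:  v_{3} + v_{4} + v_{10} = v_{5}  →  sig = ⟨3 | 1⟩
  P={2,3,10}:  v_{2} + v_{3} + v_{10} = v_{1} + v_{5}  →  sig = ⟨3 | 1 1⟩
  P={2,3,7,8}:  v_{2} + v_{3} + v_{7} + v_{8} = 0  →  sig = ⟨4 | 0⟩
  P={1,5,7,8}:  v_{1} + v_{5} + v_{7} + v_{8} = v_{10}  →  sig = ⟨4 | 1⟩
  P={2,7,8,9}:  v_{2} + v_{7} + v_{8} + v_{9} = v_{6}  →  sig = ⟨4 | 1⟩
  P={2,5,7,8}:  v_{2} + v_{5} + v_{7} + v_{8} = v_{4} + v_{10}  →  sig = ⟨4 | 1 1⟩

Hence PRS(X_Σ) =
[⟨2 | 0⟩, ⟨2 | 1⟩, ⟨2 | 1⟩, ⟨2 | 1⟩, ⟨2 | 1 1⟩, ⟨2 | 1 2⟩, ⟨3 | 1⟩, ⟨3 | 1 1⟩, ⟨4 | 0⟩, ⟨4 | 1⟩, ⟨4 | 1⟩, ⟨4 | 1 1⟩]


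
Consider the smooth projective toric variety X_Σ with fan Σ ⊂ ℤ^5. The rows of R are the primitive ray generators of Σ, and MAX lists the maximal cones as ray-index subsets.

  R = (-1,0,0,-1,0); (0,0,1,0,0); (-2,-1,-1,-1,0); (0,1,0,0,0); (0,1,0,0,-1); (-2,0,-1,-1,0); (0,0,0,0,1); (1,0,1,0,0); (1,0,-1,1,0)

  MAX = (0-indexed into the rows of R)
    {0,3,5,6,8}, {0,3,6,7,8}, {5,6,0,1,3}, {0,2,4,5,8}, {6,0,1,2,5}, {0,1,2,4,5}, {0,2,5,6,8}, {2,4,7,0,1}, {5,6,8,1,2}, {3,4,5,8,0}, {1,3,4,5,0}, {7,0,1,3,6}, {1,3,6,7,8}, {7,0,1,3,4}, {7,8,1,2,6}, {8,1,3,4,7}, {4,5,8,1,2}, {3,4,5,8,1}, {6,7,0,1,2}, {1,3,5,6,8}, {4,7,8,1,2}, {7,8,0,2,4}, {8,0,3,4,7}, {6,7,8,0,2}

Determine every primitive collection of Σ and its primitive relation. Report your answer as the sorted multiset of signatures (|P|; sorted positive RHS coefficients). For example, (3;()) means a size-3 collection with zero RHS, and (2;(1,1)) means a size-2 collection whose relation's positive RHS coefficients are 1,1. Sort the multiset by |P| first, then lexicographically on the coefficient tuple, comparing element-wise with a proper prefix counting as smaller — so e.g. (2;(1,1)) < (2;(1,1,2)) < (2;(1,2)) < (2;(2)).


Primitive collections (4):

  P={2,3}:  v_{2} + v_{3} = v_{5} ; sig = (2;(1))
  P={4,6}:  v_{4} + v_{6} = v_{3} ; sig = (2;(1))
  P={5,7}:  v_{5} + v_{7} = v_{0} ; sig = (2;(1))
  P={0,1,8}:  v_{0} + v_{1} + v_{8} = 0 ; sig = (3;())

Signatures (|P|; sorted positive RHS coefficients), sorted:
{ (2;(1)) ×3,  (3;()) }


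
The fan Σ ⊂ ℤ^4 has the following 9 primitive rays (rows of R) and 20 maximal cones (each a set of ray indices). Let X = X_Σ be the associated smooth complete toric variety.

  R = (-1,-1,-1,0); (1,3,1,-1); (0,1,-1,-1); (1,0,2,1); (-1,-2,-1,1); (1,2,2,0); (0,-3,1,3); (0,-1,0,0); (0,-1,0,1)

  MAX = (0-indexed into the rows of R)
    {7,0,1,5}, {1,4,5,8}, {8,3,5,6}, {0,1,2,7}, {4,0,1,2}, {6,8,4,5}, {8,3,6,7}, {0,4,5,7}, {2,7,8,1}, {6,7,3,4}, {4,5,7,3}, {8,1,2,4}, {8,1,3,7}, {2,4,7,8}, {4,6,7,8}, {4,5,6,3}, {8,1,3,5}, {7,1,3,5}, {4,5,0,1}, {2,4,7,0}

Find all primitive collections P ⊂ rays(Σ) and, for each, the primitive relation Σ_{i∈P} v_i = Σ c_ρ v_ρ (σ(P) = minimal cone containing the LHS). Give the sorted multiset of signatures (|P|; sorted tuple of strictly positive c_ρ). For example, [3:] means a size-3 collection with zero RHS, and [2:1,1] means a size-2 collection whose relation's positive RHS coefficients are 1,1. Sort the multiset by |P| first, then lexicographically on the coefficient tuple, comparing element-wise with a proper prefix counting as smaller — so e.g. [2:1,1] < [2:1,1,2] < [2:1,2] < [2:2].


Primitive collections (12):

  {0,8}:  v_{0} + v_{8} = v_{4}  ⟹  sig = [2:1]
  {2,5}:  v_{2} + v_{5} = v_{1}  ⟹  sig = [2:1]
  {0,3}:  v_{0} + v_{3} = v_{4} + v_{5} + v_{7}  ⟹  sig = [2:1,1,1]
  {2,3}:  v_{2} + v_{3} = v_{1} + v_{7} + v_{8}  ⟹  sig = [2:1,1,1]
  {0,6}:  v_{0} + v_{6} = v_{3} + 2·v_{4}  ⟹  sig = [2:1,2]
  {1,6}:  v_{1} + v_{6} = v_{5} + 2·v_{8}  ⟹  sig = [2:1,2]
  {2,6}:  v_{2} + v_{6} = 2·v_{8}  ⟹  sig = [2:2]
  {1,4,7}:  v_{1} + v_{4} + v_{7} = 0  ⟹  sig = [3:]
  {3,4,8}:  v_{3} + v_{4} + v_{8} = v_{6}  ⟹  sig = [3:1]
  {5,7,8}:  v_{5} + v_{7} + v_{8} = v_{3}  ⟹  sig = [3:1]
  {1,3,4}:  v_{1} + v_{3} + v_{4} = v_{5} + v_{8}  ⟹  sig = [3:1,1]
  {5,6,7}:  v_{5} + v_{6} + v_{7} = 2·v_{3} + v_{4}  ⟹  sig = [3:1,2]

Sorted signature multiset PRS(X):
    |P|=2: 7 collections, coeffs (1), (1), (1,1,1), (1,1,1), (1,2), (1,2), (2)
    |P|=3: 5 collections, coeffs (), (1), (1), (1,1), (1,2)


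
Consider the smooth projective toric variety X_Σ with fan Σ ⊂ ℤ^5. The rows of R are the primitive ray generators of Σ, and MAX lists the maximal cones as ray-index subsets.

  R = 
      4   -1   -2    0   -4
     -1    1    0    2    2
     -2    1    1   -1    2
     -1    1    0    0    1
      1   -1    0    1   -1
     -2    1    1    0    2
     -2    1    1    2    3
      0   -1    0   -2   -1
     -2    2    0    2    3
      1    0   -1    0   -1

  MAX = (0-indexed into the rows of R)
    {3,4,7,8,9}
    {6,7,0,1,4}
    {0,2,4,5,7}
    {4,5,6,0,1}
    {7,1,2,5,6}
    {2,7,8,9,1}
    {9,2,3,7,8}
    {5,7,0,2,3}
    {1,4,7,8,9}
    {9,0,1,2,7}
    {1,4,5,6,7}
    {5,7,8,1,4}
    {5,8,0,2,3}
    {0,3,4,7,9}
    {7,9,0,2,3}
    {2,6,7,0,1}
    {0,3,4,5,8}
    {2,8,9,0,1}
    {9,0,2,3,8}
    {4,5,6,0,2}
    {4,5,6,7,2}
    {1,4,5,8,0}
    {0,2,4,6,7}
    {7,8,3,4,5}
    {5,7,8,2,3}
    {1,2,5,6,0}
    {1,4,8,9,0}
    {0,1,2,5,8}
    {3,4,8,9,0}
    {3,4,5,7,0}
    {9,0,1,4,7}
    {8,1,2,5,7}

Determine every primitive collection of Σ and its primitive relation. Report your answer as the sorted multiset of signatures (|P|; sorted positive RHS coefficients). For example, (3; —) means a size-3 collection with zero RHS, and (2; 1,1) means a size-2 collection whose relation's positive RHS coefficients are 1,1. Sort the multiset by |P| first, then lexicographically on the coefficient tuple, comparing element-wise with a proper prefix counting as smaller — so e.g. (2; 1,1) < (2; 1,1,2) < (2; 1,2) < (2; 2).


Primitive collections (12):

  P = {1,3}:  v_{1} + v_{3} = v_{8}  →  sig = (2; 1)
  P = {5,9}:  v_{5} + v_{9} = v_{3}  →  sig = (2; 1)
  P = {6,9}:  v_{6} + v_{9} = v_{1}  →  sig = (2; 1)
  P = {3,6}:  v_{3} + v_{6} = v_{1} + v_{5}  →  sig = (2; 1,1)
  P = {6,8}:  v_{6} + v_{8} = 2·v_{1} + v_{5}  →  sig = (2; 1,2)
  P = {2,4,9}:  v_{2} + v_{4} + v_{9} = 0  →  sig = (3; —)
  P = {1,2,4}:  v_{1} + v_{2} + v_{4} = v_{6}  →  sig = (3; 1)
  P = {2,3,4}:  v_{2} + v_{3} + v_{4} = v_{5}  →  sig = (3; 1)
  P = {2,4,8}:  v_{2} + v_{4} + v_{8} = v_{1} + v_{5}  →  sig = (3; 1,1)
  P = {0,7,8}:  v_{0} + v_{7} + v_{8} = 2·v_{9}  →  sig = (3; 2)
  P = {0,5,6,7}:  v_{0} + v_{5} + v_{6} + v_{7} = 0  →  sig = (4; —)
  P = {0,1,5,7}:  v_{0} + v_{1} + v_{5} + v_{7} = v_{9}  →  sig = (4; 1)

so the primitive-relation signature multiset is
    |P|=2: 5 collections, coeffs (1), (1), (1), (1,1), (1,2)
    |P|=3: 5 collections, coeffs (), (1), (1), (1,1), (2)
    |P|=4: 2 collections, coeffs (), (1)


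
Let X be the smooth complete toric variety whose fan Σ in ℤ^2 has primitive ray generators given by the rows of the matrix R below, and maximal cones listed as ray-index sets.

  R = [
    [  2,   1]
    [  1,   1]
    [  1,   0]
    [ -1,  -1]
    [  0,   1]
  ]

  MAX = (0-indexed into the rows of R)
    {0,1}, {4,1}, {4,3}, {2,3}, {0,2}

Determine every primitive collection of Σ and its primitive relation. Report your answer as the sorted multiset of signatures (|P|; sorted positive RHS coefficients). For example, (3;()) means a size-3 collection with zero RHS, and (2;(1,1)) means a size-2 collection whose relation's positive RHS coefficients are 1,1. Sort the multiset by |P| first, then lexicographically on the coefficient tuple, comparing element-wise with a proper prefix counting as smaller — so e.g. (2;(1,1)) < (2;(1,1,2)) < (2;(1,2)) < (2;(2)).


5 minimal non-faces of Δ(Σ) (on 5 rays):

  P={1,3}:  v_{1} + v_{3} = 0  →  sig = (2;())
  P={0,3}:  v_{0} + v_{3} = v_{2}  →  sig = (2;(1))
  P={1,2}:  v_{1} + v_{2} = v_{0}  →  sig = (2;(1))
  P={2,4}:  v_{2} + v_{4} = v_{1}  →  sig = (2;(1))
  P={0,4}:  v_{0} + v_{4} = 2·v_{1}  →  sig = (2;(2))

Hence PRS(X_Σ) =
    (2;())
    (2;(1))
    (2;(1))
    (2;(1))
    (2;(2))


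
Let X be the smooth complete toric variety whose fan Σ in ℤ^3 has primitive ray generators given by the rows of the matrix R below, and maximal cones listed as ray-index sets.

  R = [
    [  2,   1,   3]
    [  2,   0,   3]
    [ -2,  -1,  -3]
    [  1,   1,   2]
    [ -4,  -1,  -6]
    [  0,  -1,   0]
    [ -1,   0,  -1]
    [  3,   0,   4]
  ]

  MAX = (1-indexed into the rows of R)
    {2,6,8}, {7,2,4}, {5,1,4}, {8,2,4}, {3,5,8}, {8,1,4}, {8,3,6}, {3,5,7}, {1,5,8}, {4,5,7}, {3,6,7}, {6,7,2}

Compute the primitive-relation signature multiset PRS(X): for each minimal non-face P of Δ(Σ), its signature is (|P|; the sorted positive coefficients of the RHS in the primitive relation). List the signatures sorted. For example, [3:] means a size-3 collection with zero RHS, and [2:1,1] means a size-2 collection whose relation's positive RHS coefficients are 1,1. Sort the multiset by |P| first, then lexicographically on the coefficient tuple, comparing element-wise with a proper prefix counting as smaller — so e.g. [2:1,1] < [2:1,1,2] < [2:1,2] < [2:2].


11 minimal non-faces of Δ(Σ) (on 8 rays):

  P={1,3}:  v_{1} + v_{3} = 0 — sig = [2:]
  P={1,6}:  v_{1} + v_{6} = v_{2} — sig = [2:1]
  P={1,7}:  v_{1} + v_{7} = v_{4} — sig = [2:1]
  P={2,3}:  v_{2} + v_{3} = v_{6} — sig = [2:1]
  P={2,5}:  v_{2} + v_{5} = v_{3} — sig = [2:1]
  P={3,4}:  v_{3} + v_{4} = v_{7} — sig = [2:1]
  P={7,8}:  v_{7} + v_{8} = v_{2} — sig = [2:1]
  P={1,2}:  v_{1} + v_{2} = v_{4} + v_{8} — sig = [2:1,1]
  P={4,6}:  v_{4} + v_{6} = v_{2} + v_{7} — sig = [2:1,1]
  P={5,6}:  v_{5} + v_{6} = 2·v_{3} — sig = [2:2]
  P={4,5,8}:  v_{4} + v_{5} + v_{8} = 0 — sig = [3:]

Signatures (|P|; sorted positive RHS coefficients), sorted:
[[2:], [2:1], [2:1], [2:1], [2:1], [2:1], [2:1], [2:1,1], [2:1,1], [2:2], [3:]]


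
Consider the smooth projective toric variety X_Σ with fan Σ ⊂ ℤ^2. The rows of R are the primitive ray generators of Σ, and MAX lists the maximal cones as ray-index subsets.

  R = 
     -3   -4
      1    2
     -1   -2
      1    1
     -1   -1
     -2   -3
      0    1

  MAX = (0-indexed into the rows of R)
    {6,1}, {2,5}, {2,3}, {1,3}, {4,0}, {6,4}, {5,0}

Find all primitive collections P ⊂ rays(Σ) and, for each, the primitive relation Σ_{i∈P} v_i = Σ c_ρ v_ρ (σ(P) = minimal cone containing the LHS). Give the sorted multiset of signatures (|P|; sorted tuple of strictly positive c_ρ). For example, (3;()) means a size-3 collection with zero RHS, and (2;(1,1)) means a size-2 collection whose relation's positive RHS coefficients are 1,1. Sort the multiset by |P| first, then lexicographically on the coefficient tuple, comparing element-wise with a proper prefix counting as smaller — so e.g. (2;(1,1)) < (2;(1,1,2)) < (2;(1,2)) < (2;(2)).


14 collections generate NE(X_Σ); each relation:

  {1,2}:  v_{1} + v_{2} = 0  so sig = (2;())
  {3,4}:  v_{3} + v_{4} = 0  so sig = (2;())
  {0,3}:  v_{0} + v_{3} = v_{5}  so sig = (2;(1))
  {1,4}:  v_{1} + v_{4} = v_{6}  so sig = (2;(1))
  {1,5}:  v_{1} + v_{5} = v_{4}  so sig = (2;(1))
  {2,4}:  v_{2} + v_{4} = v_{5}  so sig = (2;(1))
  {2,6}:  v_{2} + v_{6} = v_{4}  so sig = (2;(1))
  {3,5}:  v_{3} + v_{5} = v_{2}  so sig = (2;(1))
  {3,6}:  v_{3} + v_{6} = v_{1}  so sig = (2;(1))
  {4,5}:  v_{4} + v_{5} = v_{0}  so sig = (2;(1))
  {0,1}:  v_{0} + v_{1} = 2·v_{4}  so sig = (2;(2))
  {0,2}:  v_{0} + v_{2} = 2·v_{5}  so sig = (2;(2))
  {5,6}:  v_{5} + v_{6} = 2·v_{4}  so sig = (2;(2))
  {0,6}:  v_{0} + v_{6} = 3·v_{4}  so sig = (2;(3))

Sorted signature multiset PRS(X):
    (2;())
    (2;())
    (2;(1))
    (2;(1))
    (2;(1))
    (2;(1))
    (2;(1))
    (2;(1))
    (2;(1))
    (2;(1))
    (2;(2))
    (2;(2))
    (2;(2))
    (2;(3))


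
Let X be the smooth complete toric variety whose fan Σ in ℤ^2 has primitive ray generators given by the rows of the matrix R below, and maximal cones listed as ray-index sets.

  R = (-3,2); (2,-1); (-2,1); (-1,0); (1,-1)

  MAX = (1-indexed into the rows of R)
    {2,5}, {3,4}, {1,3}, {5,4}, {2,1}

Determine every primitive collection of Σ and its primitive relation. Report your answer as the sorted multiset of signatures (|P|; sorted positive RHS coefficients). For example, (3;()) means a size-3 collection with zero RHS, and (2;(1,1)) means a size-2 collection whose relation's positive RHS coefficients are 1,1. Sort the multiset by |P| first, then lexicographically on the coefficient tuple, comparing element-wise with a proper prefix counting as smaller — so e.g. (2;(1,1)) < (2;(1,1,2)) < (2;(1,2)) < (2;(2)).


Δ(Σ) — 5 vertices, 5 min non-faces:

  {2,3}:  v_{2} + v_{3} = 0  ⟹  sig = (2;())
  {1,5}:  v_{1} + v_{5} = v_{3}  ⟹  sig = (2;(1))
  {2,4}:  v_{2} + v_{4} = v_{5}  ⟹  sig = (2;(1))
  {3,5}:  v_{3} + v_{5} = v_{4}  ⟹  sig = (2;(1))
  {1,4}:  v_{1} + v_{4} = 2·v_{3}  ⟹  sig = (2;(2))

Signatures (|P|; sorted positive RHS coefficients), sorted:
[(2;()), (2;(1)), (2;(1)), (2;(1)), (2;(2))]


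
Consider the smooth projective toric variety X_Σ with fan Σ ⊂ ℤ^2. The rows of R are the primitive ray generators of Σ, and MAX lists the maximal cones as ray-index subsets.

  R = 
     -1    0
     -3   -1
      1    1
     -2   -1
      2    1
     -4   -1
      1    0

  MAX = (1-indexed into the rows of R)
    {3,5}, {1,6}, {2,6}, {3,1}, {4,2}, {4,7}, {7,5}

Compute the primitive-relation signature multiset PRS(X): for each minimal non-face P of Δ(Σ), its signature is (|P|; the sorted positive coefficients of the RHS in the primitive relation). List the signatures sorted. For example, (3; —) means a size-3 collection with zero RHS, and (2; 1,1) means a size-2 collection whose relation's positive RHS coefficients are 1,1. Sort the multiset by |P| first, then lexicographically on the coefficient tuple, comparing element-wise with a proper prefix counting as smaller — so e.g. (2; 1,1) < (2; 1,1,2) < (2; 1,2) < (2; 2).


14 minimal non-faces of Δ(Σ) (on 7 rays):

  P = {1,7}:  v_{1} + v_{7} = 0 — sig = (2; —)
  P = {4,5}:  v_{4} + v_{5} = 0 — sig = (2; —)
  P = {1,2}:  v_{1} + v_{2} = v_{6} — sig = (2; 1)
  P = {1,4}:  v_{1} + v_{4} = v_{2} — sig = (2; 1)
  P = {1,5}:  v_{1} + v_{5} = v_{3} — sig = (2; 1)
  P = {2,5}:  v_{2} + v_{5} = v_{1} — sig = (2; 1)
  P = {2,7}:  v_{2} + v_{7} = v_{4} — sig = (2; 1)
  P = {3,4}:  v_{3} + v_{4} = v_{1} — sig = (2; 1)
  P = {3,7}:  v_{3} + v_{7} = v_{5} — sig = (2; 1)
  P = {6,7}:  v_{6} + v_{7} = v_{2} — sig = (2; 1)
  P = {2,3}:  v_{2} + v_{3} = 2·v_{1} — sig = (2; 2)
  P = {4,6}:  v_{4} + v_{6} = 2·v_{2} — sig = (2; 2)
  P = {5,6}:  v_{5} + v_{6} = 2·v_{1} — sig = (2; 2)
  P = {3,6}:  v_{3} + v_{6} = 3·v_{1} — sig = (2; 3)

Hence PRS(X_Σ) =
[(2; —), (2; —), (2; 1), (2; 1), (2; 1), (2; 1), (2; 1), (2; 1), (2; 1), (2; 1), (2; 2), (2; 2), (2; 2), (2; 3)]


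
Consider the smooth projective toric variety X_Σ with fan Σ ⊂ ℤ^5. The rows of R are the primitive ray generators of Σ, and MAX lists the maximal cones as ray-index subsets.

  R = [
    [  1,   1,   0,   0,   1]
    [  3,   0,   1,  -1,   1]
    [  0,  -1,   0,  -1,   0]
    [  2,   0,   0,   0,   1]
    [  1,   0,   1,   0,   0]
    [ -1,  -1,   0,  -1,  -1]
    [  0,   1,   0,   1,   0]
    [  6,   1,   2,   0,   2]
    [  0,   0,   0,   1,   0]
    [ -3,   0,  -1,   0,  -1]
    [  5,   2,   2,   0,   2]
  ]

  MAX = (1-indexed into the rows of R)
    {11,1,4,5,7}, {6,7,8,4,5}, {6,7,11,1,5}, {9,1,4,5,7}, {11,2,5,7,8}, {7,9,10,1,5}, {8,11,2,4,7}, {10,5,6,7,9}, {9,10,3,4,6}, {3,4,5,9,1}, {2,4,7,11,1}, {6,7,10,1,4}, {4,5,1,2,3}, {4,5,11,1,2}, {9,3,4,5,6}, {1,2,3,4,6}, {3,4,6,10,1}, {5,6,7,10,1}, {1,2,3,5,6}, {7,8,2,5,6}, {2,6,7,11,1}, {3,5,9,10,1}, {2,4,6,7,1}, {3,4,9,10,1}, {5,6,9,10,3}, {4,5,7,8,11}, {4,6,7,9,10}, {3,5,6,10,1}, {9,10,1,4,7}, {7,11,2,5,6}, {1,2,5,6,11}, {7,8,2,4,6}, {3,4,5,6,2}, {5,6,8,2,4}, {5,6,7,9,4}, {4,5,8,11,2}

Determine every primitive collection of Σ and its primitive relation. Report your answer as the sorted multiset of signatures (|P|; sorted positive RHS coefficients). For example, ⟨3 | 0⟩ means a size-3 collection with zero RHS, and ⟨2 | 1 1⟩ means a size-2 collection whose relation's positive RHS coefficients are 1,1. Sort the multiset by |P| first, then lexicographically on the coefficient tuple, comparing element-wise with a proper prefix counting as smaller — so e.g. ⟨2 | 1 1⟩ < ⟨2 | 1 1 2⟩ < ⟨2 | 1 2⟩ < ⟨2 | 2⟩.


17 minimal non-faces of Δ(Σ) (on 11 rays):

  • {3,7}:  v_{3} + v_{7} = 0  →  sig = ⟨2 | 0⟩
  • {1,8}:  v_{1} + v_{8} = v_{4} + v_{11}  →  sig = ⟨2 | 1 1⟩
  • {2,9}:  v_{2} + v_{9} = v_{4} + v_{5}  →  sig = ⟨2 | 1 1⟩
  • {2,10}:  v_{2} + v_{10} = v_{1} + v_{6}  →  sig = ⟨2 | 1 1⟩
  • {8,10}:  v_{8} + v_{10} = v_{2} + v_{7}  →  sig = ⟨2 | 1 1⟩
  • {3,8}:  v_{3} + v_{8} = v_{2} + v_{4} + v_{5}  →  sig = ⟨2 | 1 1 1⟩
  • {3,11}:  v_{3} + v_{11} = v_{1} + v_{2} + v_{5}  →  sig = ⟨2 | 1 1 1⟩
  • {9,11}:  v_{9} + v_{11} = v_{1} + v_{4} + 2·v_{5} + v_{7}  →  sig = ⟨2 | 1 1 1 2⟩
  • {10,11}:  v_{10} + v_{11} = 2·v_{1} + v_{5} + v_{6} + v_{7}  →  sig = ⟨2 | 1 1 1 2⟩
  • {8,9}:  v_{8} + v_{9} = 2·v_{4} + 2·v_{5} + v_{7}  →  sig = ⟨2 | 1 2 2⟩
  • {1,6,9}:  v_{1} + v_{6} + v_{9} = 0  →  sig = ⟨3 | 0⟩
  • {4,5,10}:  v_{4} + v_{5} + v_{10} = 0  →  sig = ⟨3 | 0⟩
  • {4,6,11}:  v_{4} + v_{6} + v_{11} = 2·v_{2} + v_{7}  →  sig = ⟨3 | 1 2⟩
  • {6,8,11}:  v_{6} + v_{8} + v_{11} = 3·v_{2} + v_{5} + 2·v_{7}  →  sig = ⟨3 | 1 2 3⟩
  • {1,2,5,7}:  v_{1} + v_{2} + v_{5} + v_{7} = v_{11}  →  sig = ⟨4 | 1⟩
  • {1,4,5,6}:  v_{1} + v_{4} + v_{5} + v_{6} = v_{2}  →  sig = ⟨4 | 1⟩
  • {2,4,5,7}:  v_{2} + v_{4} + v_{5} + v_{7} = v_{8}  →  sig = ⟨4 | 1⟩

so the primitive-relation signature multiset is
    ⟨2 | 0⟩
    ⟨2 | 1 1⟩
    ⟨2 | 1 1⟩
    ⟨2 | 1 1⟩
    ⟨2 | 1 1⟩
    ⟨2 | 1 1 1⟩
    ⟨2 | 1 1 1⟩
    ⟨2 | 1 1 1 2⟩
    ⟨2 | 1 1 1 2⟩
    ⟨2 | 1 2 2⟩
    ⟨3 | 0⟩
    ⟨3 | 0⟩
    ⟨3 | 1 2⟩
    ⟨3 | 1 2 3⟩
    ⟨4 | 1⟩
    ⟨4 | 1⟩
    ⟨4 | 1⟩


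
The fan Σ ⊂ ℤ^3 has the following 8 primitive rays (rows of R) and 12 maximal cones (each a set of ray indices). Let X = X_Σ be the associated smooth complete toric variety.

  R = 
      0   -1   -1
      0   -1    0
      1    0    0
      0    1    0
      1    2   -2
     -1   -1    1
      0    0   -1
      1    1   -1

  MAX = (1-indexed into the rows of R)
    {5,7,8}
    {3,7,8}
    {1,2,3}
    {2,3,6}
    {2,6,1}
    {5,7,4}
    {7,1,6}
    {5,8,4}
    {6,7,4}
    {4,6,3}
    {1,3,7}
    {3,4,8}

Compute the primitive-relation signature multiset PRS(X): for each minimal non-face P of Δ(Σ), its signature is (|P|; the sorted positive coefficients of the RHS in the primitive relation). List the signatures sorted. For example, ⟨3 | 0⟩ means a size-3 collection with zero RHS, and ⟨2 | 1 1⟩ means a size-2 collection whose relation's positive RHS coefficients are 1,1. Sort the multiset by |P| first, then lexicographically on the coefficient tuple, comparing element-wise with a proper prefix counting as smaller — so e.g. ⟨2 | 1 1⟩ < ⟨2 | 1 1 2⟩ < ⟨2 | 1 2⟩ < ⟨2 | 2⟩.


14 collections generate NE(X_Σ); each relation:

  • {2,4}:  v_{2} + v_{4} = 0 — sig = ⟨2 | 0⟩
  • {6,8}:  v_{6} + v_{8} = 0 — sig = ⟨2 | 0⟩
  • {1,4}:  v_{1} + v_{4} = v_{7} — sig = ⟨2 | 1⟩
  • {2,7}:  v_{2} + v_{7} = v_{1} — sig = ⟨2 | 1⟩
  • {2,5}:  v_{2} + v_{5} = v_{7} + v_{8} — sig = ⟨2 | 1 1⟩
  • {2,8}:  v_{2} + v_{8} = v_{3} + v_{7} — sig = ⟨2 | 1 1⟩
  • {5,6}:  v_{5} + v_{6} = v_{4} + v_{7} — sig = ⟨2 | 1 1⟩
  • {1,5}:  v_{1} + v_{5} = 2·v_{7} + v_{8} — sig = ⟨2 | 1 2⟩
  • {1,8}:  v_{1} + v_{8} = v_{3} + 2·v_{7} — sig = ⟨2 | 1 2⟩
  • {3,5}:  v_{3} + v_{5} = 2·v_{8} — sig = ⟨2 | 2⟩
  • {3,4,7}:  v_{3} + v_{4} + v_{7} = v_{8} — sig = ⟨3 | 1⟩
  • {3,6,7}:  v_{3} + v_{6} + v_{7} = v_{2} — sig = ⟨3 | 1⟩
  • {4,7,8}:  v_{4} + v_{7} + v_{8} = v_{5} — sig = ⟨3 | 1⟩
  • {1,3,6}:  v_{1} + v_{3} + v_{6} = 2·v_{2} — sig = ⟨3 | 2⟩

Signatures (|P|; sorted positive RHS coefficients), sorted:
{ ⟨2 | 0⟩ ×2,  ⟨2 | 1⟩ ×2,  ⟨2 | 1 1⟩ ×3,  ⟨2 | 1 2⟩ ×2,  ⟨2 | 2⟩,  ⟨3 | 1⟩ ×3,  ⟨3 | 2⟩ }


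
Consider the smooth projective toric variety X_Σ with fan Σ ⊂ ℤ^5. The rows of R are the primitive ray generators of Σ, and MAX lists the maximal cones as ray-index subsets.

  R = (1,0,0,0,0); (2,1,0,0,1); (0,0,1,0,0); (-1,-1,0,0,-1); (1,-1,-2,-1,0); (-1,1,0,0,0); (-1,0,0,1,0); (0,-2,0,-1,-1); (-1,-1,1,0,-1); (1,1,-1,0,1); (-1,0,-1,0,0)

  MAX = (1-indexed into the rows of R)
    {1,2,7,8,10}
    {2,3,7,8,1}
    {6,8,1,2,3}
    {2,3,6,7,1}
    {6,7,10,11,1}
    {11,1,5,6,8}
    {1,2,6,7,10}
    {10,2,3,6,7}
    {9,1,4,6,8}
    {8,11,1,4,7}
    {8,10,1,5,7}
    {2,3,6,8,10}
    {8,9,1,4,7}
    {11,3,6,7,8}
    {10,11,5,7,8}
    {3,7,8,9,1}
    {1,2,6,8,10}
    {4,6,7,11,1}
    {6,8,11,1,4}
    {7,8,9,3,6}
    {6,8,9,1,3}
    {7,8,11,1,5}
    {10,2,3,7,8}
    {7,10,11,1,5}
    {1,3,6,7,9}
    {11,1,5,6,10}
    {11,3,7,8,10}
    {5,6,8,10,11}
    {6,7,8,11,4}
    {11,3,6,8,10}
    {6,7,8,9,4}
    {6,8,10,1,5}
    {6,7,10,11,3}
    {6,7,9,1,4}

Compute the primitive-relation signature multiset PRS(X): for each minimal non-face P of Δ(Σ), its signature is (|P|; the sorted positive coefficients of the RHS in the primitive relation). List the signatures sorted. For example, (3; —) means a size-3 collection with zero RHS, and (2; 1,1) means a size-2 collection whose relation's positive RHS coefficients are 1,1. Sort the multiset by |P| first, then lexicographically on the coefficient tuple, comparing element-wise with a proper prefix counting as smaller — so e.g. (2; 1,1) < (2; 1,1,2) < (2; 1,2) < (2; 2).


Primitive collections (18):

  P = {9,10}:  v_{9} + v_{10} = 0  so sig = (2; —)
  P = {2,4}:  v_{2} + v_{4} = v_{1}  so sig = (2; 1)
  P = {2,11}:  v_{2} + v_{11} = v_{10}  so sig = (2; 1)
  P = {3,4}:  v_{3} + v_{4} = v_{9}  so sig = (2; 1)
  P = {2,9}:  v_{2} + v_{9} = v_{1} + v_{3}  so sig = (2; 1,1)
  P = {3,5}:  v_{3} + v_{5} = v_{8} + v_{10}  so sig = (2; 1,1)
  P = {4,10}:  v_{4} + v_{10} = v_{1} + v_{11}  so sig = (2; 1,1)
  P = {5,9}:  v_{5} + v_{9} = v_{1} + v_{8} + v_{11}  so sig = (2; 1,1,1)
  P = {9,11}:  v_{9} + v_{11} = v_{6} + v_{7} + v_{8}  so sig = (2; 1,1,1)
  P = {2,5}:  v_{2} + v_{5} = v_{1} + v_{8} + 2·v_{10}  so sig = (2; 1,1,2)
  P = {4,5}:  v_{4} + v_{5} = 2·v_{1} + v_{8} + 2·v_{11}  so sig = (2; 1,2,2)
  P = {1,3,11}:  v_{1} + v_{3} + v_{11} = 0  so sig = (3; —)
  P = {1,3,10}:  v_{1} + v_{3} + v_{10} = v_{2}  so sig = (3; 1)
  P = {5,6,7}:  v_{5} + v_{6} + v_{7} = v_{1} + 2·v_{11}  so sig = (3; 1,2)
  P = {2,6,7,8}:  v_{2} + v_{6} + v_{7} + v_{8} = 0  so sig = (4; —)
  P = {1,6,7,8}:  v_{1} + v_{6} + v_{7} + v_{8} = v_{4}  so sig = (4; 1)
  P = {1,8,10,11}:  v_{1} + v_{8} + v_{10} + v_{11} = v_{5}  so sig = (4; 1)
  P = {6,7,8,10}:  v_{6} + v_{7} + v_{8} + v_{10} = v_{11}  so sig = (4; 1)

Signatures (|P|; sorted positive RHS coefficients), sorted:
    |P|=2: 11 collections, coeffs (), (1), (1), (1), (1,1), (1,1), (1,1), (1,1,1), (1,1,1), (1,1,2), (1,2,2)
    |P|=3: 3 collections, coeffs (), (1), (1,2)
    |P|=4: 4 collections, coeffs (), (1), (1), (1)


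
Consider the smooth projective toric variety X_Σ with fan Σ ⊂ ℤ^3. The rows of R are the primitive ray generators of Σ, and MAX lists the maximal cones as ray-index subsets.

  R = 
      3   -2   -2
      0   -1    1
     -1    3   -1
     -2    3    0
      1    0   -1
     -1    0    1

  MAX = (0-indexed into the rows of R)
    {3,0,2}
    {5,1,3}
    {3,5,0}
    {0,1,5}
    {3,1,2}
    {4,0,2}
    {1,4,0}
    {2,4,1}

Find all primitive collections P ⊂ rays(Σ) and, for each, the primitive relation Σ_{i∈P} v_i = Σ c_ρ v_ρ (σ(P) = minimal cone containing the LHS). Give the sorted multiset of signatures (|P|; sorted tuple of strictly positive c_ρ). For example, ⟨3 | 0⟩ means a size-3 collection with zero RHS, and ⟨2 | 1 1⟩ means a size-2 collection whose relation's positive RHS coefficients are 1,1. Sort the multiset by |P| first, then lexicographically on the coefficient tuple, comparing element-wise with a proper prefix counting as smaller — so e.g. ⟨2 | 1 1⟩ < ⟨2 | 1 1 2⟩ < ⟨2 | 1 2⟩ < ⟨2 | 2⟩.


Primitive collections (5):

  P={4,5}:  v_{4} + v_{5} = 0  so sig = ⟨2 | 0⟩
  P={2,5}:  v_{2} + v_{5} = v_{3}  so sig = ⟨2 | 1⟩
  P={3,4}:  v_{3} + v_{4} = v_{2}  so sig = ⟨2 | 1⟩
  P={0,1,3}:  v_{0} + v_{1} + v_{3} = v_{4}  so sig = ⟨3 | 1⟩
  P={0,1,2}:  v_{0} + v_{1} + v_{2} = 2·v_{4}  so sig = ⟨3 | 2⟩

so the primitive-relation signature multiset is
[⟨2 | 0⟩, ⟨2 | 1⟩, ⟨2 | 1⟩, ⟨3 | 1⟩, ⟨3 | 2⟩]


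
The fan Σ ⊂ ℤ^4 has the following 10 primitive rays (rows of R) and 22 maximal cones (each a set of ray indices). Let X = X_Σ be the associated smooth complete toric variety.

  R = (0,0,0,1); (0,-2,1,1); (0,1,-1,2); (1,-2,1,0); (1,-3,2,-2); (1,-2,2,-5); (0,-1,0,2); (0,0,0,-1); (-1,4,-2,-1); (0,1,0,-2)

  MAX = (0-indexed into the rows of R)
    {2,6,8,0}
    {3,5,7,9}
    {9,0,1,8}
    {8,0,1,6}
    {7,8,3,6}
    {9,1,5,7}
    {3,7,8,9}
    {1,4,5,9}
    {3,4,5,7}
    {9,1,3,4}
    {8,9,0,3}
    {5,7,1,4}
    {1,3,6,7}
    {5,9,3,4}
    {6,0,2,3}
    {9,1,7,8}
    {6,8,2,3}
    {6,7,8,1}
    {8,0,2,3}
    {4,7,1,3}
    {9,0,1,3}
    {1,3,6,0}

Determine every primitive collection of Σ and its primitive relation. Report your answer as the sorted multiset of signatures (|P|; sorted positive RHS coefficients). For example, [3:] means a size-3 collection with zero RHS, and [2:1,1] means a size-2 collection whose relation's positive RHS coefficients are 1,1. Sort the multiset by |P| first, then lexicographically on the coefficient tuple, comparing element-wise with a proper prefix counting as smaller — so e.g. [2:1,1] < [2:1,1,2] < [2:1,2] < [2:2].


Minimal non-faces — 18 found among 10 rays, 22 max cones:

  • {0,7}:  v_{0} + v_{7} = 0 ; sig = [2:]
  • {6,9}:  v_{6} + v_{9} = 0 ; sig = [2:]
  • {2,4}:  v_{2} + v_{4} = v_{3} ; sig = [2:1]
  • {0,5}:  v_{0} + v_{5} = v_{4} + v_{9} ; sig = [2:1,1]
  • {1,2}:  v_{1} + v_{2} = v_{0} + v_{6} ; sig = [2:1,1]
  • {4,8}:  v_{4} + v_{8} = v_{7} + v_{9} ; sig = [2:1,1]
  • {5,6}:  v_{5} + v_{6} = v_{4} + v_{7} ; sig = [2:1,1]
  • {0,4}:  v_{0} + v_{4} = v_{1} + v_{3} + v_{9} ; sig = [2:1,1,1]
  • {2,5}:  v_{2} + v_{5} = v_{3} + v_{7} + v_{9} ; sig = [2:1,1,1]
  • {2,7}:  v_{2} + v_{7} = v_{3} + v_{6} + v_{8} ; sig = [2:1,1,1]
  • {2,9}:  v_{2} + v_{9} = v_{0} + v_{3} + v_{8} ; sig = [2:1,1,1]
  • {4,6}:  v_{4} + v_{6} = v_{1} + v_{3} + v_{7} ; sig = [2:1,1,1]
  • {5,8}:  v_{5} + v_{8} = 2·v_{7} + 2·v_{9} ; sig = [2:2,2]
  • {1,3,8}:  v_{1} + v_{3} + v_{8} = 0 ; sig = [3:]
  • {4,7,9}:  v_{4} + v_{7} + v_{9} = v_{5} ; sig = [3:1]
  • {1,3,5}:  v_{1} + v_{3} + v_{5} = 2·v_{4} ; sig = [3:2]
  • {0,3,6,8}:  v_{0} + v_{3} + v_{6} + v_{8} = v_{2} ; sig = [4:1]
  • {1,3,7,9}:  v_{1} + v_{3} + v_{7} + v_{9} = v_{4} ; sig = [4:1]

so the primitive-relation signature multiset is
    [2:]
    [2:]
    [2:1]
    [2:1,1]
    [2:1,1]
    [2:1,1]
    [2:1,1]
    [2:1,1,1]
    [2:1,1,1]
    [2:1,1,1]
    [2:1,1,1]
    [2:1,1,1]
    [2:2,2]
    [3:]
    [3:1]
    [3:2]
    [4:1]
    [4:1]


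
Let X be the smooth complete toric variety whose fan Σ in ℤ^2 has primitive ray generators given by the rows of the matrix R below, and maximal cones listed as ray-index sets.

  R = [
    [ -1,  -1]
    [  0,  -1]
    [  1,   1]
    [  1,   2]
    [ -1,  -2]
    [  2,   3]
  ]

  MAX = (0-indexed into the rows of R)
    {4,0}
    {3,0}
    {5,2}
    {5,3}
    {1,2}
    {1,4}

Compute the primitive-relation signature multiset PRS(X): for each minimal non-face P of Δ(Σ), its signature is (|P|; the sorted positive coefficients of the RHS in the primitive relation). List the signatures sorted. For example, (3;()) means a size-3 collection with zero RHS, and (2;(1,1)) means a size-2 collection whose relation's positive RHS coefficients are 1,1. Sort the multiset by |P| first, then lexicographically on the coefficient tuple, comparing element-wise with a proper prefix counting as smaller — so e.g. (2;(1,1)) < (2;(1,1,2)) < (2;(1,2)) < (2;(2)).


Σ has 9 primitive collections:

  {0,2}:  v_{0} + v_{2} = 0  ⇒ sig = (2;())
  {3,4}:  v_{3} + v_{4} = 0  ⇒ sig = (2;())
  {0,1}:  v_{0} + v_{1} = v_{4}  ⇒ sig = (2;(1))
  {0,5}:  v_{0} + v_{5} = v_{3}  ⇒ sig = (2;(1))
  {1,3}:  v_{1} + v_{3} = v_{2}  ⇒ sig = (2;(1))
  {2,3}:  v_{2} + v_{3} = v_{5}  ⇒ sig = (2;(1))
  {2,4}:  v_{2} + v_{4} = v_{1}  ⇒ sig = (2;(1))
  {4,5}:  v_{4} + v_{5} = v_{2}  ⇒ sig = (2;(1))
  {1,5}:  v_{1} + v_{5} = 2·v_{2}  ⇒ sig = (2;(2))

so the primitive-relation signature multiset is
[(2;()), (2;()), (2;(1)), (2;(1)), (2;(1)), (2;(1)), (2;(1)), (2;(1)), (2;(2))]


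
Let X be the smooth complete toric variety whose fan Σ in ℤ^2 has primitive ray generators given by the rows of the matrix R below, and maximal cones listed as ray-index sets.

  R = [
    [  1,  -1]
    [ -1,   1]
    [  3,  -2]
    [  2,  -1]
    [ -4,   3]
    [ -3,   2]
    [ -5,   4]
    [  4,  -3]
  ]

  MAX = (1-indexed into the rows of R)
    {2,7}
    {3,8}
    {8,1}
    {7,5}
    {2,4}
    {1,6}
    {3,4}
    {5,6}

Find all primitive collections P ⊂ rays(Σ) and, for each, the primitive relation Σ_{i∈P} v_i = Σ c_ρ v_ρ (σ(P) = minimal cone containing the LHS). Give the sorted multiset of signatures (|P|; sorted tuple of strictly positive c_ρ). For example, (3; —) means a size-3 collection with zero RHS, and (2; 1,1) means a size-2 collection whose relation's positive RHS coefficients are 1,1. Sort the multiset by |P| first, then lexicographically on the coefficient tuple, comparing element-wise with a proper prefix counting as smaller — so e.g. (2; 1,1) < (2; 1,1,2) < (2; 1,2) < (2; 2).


Σ has 20 primitive collections:

  {1,2}:  v_{1} + v_{2} = 0  →  sig = (2; —)
  {3,6}:  v_{3} + v_{6} = 0  →  sig = (2; —)
  {5,8}:  v_{5} + v_{8} = 0  →  sig = (2; —)
  {1,3}:  v_{1} + v_{3} = v_{8}  →  sig = (2; 1)
  {1,4}:  v_{1} + v_{4} = v_{3}  →  sig = (2; 1)
  {1,5}:  v_{1} + v_{5} = v_{6}  →  sig = (2; 1)
  {1,7}:  v_{1} + v_{7} = v_{5}  →  sig = (2; 1)
  {2,3}:  v_{2} + v_{3} = v_{4}  →  sig = (2; 1)
  {2,5}:  v_{2} + v_{5} = v_{7}  →  sig = (2; 1)
  {2,6}:  v_{2} + v_{6} = v_{5}  →  sig = (2; 1)
  {2,8}:  v_{2} + v_{8} = v_{3}  →  sig = (2; 1)
  {3,5}:  v_{3} + v_{5} = v_{2}  →  sig = (2; 1)
  {4,6}:  v_{4} + v_{6} = v_{2}  →  sig = (2; 1)
  {6,8}:  v_{6} + v_{8} = v_{1}  →  sig = (2; 1)
  {7,8}:  v_{7} + v_{8} = v_{2}  →  sig = (2; 1)
  {3,7}:  v_{3} + v_{7} = 2·v_{2}  →  sig = (2; 2)
  {4,5}:  v_{4} + v_{5} = 2·v_{2}  →  sig = (2; 2)
  {4,8}:  v_{4} + v_{8} = 2·v_{3}  →  sig = (2; 2)
  {6,7}:  v_{6} + v_{7} = 2·v_{5}  →  sig = (2; 2)
  {4,7}:  v_{4} + v_{7} = 3·v_{2}  →  sig = (2; 3)

Signatures (|P|; sorted positive RHS coefficients), sorted:
[(2; —), (2; —), (2; —), (2; 1), (2; 1), (2; 1), (2; 1), (2; 1), (2; 1), (2; 1), (2; 1), (2; 1), (2; 1), (2; 1), (2; 1), (2; 2), (2; 2), (2; 2), (2; 2), (2; 3)]


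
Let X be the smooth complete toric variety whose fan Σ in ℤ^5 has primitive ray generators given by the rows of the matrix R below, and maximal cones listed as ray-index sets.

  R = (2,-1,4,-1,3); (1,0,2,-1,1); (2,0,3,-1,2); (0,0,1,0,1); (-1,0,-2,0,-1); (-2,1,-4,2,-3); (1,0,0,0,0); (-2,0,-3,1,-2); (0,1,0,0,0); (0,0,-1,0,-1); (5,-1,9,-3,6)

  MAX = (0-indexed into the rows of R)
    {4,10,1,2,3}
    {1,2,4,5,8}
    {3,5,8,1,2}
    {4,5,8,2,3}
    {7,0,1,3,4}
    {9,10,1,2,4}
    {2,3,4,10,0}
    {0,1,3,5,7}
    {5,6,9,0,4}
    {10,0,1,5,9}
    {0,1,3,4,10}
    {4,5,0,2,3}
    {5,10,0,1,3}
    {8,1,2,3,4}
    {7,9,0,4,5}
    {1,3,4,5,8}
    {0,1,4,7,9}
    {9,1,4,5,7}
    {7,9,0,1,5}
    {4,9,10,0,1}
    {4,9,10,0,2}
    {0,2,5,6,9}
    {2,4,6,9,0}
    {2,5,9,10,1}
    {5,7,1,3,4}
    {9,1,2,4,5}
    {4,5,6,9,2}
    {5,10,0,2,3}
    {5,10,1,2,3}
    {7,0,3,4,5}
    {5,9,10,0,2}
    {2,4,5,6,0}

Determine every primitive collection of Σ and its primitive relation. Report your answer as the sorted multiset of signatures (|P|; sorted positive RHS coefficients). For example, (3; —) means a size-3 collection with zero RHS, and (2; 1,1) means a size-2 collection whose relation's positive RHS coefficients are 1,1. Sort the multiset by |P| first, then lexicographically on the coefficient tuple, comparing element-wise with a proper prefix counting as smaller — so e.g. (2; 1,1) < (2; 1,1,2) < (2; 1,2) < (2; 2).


17 minimal non-faces of Δ(Σ) (on 11 rays):

  • {2,7}:  v_{2} + v_{7} = 0  →  sig = (2; —)
  • {3,9}:  v_{3} + v_{9} = 0  →  sig = (2; —)
  • {0,8}:  v_{0} + v_{8} = v_{2} + v_{3}  →  sig = (2; 1,1)
  • {1,6}:  v_{1} + v_{6} = v_{2} + v_{9}  →  sig = (2; 1,1)
  • {7,10}:  v_{7} + v_{10} = v_{0} + v_{1}  →  sig = (2; 1,1)
  • {3,6}:  v_{3} + v_{6} = v_{0} + v_{2} + v_{4} + v_{5}  →  sig = (2; 1,1,1,1)
  • {6,7}:  v_{6} + v_{7} = v_{0} + v_{4} + v_{5} + v_{9}  →  sig = (2; 1,1,1,1)
  • {7,8}:  v_{7} + v_{8} = v_{1} + v_{3} + v_{4} + v_{5}  →  sig = (2; 1,1,1,1)
  • {8,9}:  v_{8} + v_{9} = v_{1} + v_{2} + v_{4} + v_{5}  →  sig = (2; 1,1,1,1)
  • {6,8}:  v_{6} + v_{8} = 2·v_{2} + v_{4} + v_{5}  →  sig = (2; 1,1,2)
  • {6,10}:  v_{6} + v_{10} = v_{0} + 2·v_{2} + v_{9}  →  sig = (2; 1,1,2)
  • {8,10}:  v_{8} + v_{10} = v_{1} + 2·v_{2} + v_{3}  →  sig = (2; 1,1,2)
  • {0,1,2}:  v_{0} + v_{1} + v_{2} = v_{10}  →  sig = (3; 1)
  • {4,5,10}:  v_{4} + v_{5} + v_{10} = v_{2}  →  sig = (3; 1)
  • {0,1,4,5}:  v_{0} + v_{1} + v_{4} + v_{5} = 0  →  sig = (4; —)
  • {0,2,4,5,9}:  v_{0} + v_{2} + v_{4} + v_{5} + v_{9} = v_{6}  →  sig = (5; 1)
  • {1,2,3,4,5}:  v_{1} + v_{2} + v_{3} + v_{4} + v_{5} = v_{8}  →  sig = (5; 1)

Hence PRS(X_Σ) =
    (2; —)
    (2; —)
    (2; 1,1)
    (2; 1,1)
    (2; 1,1)
    (2; 1,1,1,1)
    (2; 1,1,1,1)
    (2; 1,1,1,1)
    (2; 1,1,1,1)
    (2; 1,1,2)
    (2; 1,1,2)
    (2; 1,1,2)
    (3; 1)
    (3; 1)
    (4; —)
    (5; 1)
    (5; 1)
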